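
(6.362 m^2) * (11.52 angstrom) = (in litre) 7.329e-06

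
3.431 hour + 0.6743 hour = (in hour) 4.105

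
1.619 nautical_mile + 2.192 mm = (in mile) 1.863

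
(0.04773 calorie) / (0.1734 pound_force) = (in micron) 2.589e+05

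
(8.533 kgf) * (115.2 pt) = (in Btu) 0.003223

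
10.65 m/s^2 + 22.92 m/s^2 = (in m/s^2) 33.57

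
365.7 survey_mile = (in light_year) 6.221e-11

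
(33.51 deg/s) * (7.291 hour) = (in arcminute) 5.277e+07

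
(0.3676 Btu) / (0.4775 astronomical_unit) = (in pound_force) 1.221e-09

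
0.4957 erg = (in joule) 4.957e-08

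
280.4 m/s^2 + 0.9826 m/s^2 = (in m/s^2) 281.4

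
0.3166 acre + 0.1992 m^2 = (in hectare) 0.1281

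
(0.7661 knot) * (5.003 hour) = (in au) 4.745e-08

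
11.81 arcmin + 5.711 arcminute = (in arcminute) 17.52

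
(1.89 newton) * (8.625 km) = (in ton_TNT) 3.896e-06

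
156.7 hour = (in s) 5.641e+05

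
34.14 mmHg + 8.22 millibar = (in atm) 0.05303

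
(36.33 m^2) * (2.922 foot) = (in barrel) 203.5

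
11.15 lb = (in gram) 5058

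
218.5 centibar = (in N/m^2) 2.185e+05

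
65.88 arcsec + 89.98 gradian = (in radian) 1.414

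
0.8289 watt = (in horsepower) 0.001112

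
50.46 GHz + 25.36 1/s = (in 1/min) 3.028e+12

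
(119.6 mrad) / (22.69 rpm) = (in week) 8.323e-08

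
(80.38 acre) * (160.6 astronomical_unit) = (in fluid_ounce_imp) 2.751e+23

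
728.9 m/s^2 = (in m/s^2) 728.9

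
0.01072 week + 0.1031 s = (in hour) 1.801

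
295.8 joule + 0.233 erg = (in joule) 295.8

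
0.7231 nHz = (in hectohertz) 7.231e-12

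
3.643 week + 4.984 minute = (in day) 25.5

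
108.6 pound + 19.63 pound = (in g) 5.816e+04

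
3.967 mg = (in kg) 3.967e-06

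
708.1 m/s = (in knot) 1376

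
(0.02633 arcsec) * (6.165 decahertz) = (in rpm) 7.515e-05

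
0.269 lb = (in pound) 0.269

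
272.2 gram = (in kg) 0.2722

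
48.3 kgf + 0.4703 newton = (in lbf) 106.6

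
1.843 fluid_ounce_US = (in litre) 0.0545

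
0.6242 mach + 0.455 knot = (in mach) 0.6249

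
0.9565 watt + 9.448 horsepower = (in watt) 7046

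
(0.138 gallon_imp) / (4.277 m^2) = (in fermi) 1.467e+11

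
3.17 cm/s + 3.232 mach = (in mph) 2462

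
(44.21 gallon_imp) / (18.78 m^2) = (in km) 1.07e-05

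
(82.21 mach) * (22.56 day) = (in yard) 5.967e+10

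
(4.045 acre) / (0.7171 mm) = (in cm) 2.283e+09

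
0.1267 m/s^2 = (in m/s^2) 0.1267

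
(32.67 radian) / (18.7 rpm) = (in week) 2.758e-05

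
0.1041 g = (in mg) 104.1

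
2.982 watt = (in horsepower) 0.003999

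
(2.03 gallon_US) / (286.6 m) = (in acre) 6.625e-09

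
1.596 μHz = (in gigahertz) 1.596e-15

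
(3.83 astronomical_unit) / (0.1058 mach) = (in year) 504.3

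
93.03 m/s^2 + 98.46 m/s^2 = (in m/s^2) 191.5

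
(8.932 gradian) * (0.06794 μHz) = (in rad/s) 9.532e-09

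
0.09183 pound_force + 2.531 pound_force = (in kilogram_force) 1.19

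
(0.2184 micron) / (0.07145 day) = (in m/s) 3.538e-11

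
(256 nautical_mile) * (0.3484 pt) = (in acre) 0.0144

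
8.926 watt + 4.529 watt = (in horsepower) 0.01804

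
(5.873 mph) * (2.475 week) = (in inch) 1.547e+08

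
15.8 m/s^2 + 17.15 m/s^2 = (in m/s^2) 32.95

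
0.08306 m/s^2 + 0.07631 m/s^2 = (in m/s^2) 0.1594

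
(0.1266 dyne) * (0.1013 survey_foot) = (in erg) 0.3909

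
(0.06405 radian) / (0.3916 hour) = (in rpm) 0.0004339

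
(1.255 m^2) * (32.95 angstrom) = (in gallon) 1.092e-06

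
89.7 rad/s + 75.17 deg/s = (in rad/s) 91.01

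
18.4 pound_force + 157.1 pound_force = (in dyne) 7.807e+07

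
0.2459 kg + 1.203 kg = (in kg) 1.449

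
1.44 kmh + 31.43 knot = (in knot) 32.21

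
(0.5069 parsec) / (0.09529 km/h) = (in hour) 1.641e+14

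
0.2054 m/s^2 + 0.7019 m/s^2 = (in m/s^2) 0.9073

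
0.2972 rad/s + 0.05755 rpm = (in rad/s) 0.3032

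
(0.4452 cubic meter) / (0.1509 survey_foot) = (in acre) 0.002392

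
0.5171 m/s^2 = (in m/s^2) 0.5171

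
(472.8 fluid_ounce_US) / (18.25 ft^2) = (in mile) 5.124e-06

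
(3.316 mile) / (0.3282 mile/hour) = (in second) 3.637e+04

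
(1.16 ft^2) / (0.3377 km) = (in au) 2.133e-15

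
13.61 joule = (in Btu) 0.0129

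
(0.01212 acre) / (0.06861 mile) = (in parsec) 1.44e-17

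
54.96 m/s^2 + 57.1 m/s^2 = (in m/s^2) 112.1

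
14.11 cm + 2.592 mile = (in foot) 1.369e+04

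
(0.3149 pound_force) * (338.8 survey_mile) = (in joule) 7.638e+05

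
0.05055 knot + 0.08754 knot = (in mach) 0.0002086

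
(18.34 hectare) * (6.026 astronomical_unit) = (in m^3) 1.653e+17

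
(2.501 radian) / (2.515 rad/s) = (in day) 1.151e-05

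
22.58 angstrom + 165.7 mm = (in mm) 165.7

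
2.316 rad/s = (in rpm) 22.12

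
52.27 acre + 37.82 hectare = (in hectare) 58.97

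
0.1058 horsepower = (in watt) 78.9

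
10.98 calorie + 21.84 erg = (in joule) 45.94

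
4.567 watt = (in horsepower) 0.006124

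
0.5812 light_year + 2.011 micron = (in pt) 1.559e+19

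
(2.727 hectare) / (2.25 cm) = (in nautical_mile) 654.4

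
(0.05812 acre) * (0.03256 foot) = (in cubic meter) 2.334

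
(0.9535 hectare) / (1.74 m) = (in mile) 3.405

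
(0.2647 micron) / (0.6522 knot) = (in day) 9.131e-12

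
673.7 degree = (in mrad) 1.176e+04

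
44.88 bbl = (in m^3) 7.135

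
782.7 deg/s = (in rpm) 130.5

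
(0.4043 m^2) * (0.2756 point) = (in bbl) 0.0002472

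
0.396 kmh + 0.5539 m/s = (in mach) 0.00195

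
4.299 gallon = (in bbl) 0.1024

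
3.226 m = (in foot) 10.58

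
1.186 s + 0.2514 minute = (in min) 0.2712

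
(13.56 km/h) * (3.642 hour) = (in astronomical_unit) 3.301e-07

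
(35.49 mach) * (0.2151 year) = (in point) 2.324e+14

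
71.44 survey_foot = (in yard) 23.81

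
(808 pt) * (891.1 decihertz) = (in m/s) 25.4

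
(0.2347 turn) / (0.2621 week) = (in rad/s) 9.303e-06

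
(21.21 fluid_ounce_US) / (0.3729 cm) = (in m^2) 0.1682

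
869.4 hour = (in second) 3.13e+06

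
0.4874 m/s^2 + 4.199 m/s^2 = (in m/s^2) 4.686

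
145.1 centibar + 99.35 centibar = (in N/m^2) 2.444e+05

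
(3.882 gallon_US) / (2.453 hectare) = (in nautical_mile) 3.235e-10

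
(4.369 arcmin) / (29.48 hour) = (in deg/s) 6.861e-07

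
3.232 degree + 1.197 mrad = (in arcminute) 198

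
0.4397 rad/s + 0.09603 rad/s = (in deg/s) 30.7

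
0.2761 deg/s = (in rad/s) 0.004819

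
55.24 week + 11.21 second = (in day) 386.7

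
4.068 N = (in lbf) 0.9145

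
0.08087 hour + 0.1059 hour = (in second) 672.4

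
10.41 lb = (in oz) 166.6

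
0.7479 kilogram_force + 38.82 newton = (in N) 46.15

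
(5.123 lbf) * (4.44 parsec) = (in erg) 3.122e+25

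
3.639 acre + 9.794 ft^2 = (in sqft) 1.585e+05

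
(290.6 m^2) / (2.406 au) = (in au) 5.397e-21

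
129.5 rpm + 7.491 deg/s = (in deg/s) 784.5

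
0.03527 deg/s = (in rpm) 0.005878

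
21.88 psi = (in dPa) 1.509e+06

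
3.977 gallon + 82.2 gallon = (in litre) 326.2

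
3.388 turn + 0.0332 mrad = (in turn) 3.388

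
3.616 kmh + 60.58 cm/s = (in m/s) 1.61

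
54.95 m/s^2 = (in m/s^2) 54.95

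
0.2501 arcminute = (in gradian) 0.004631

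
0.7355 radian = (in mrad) 735.5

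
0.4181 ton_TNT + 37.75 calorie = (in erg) 1.749e+16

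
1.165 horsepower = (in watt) 868.7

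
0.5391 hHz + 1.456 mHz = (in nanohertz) 5.391e+10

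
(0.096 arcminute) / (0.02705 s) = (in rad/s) 0.001032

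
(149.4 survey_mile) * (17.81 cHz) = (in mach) 125.8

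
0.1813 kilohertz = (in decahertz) 18.13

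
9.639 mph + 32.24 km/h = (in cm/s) 1326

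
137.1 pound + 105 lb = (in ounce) 3874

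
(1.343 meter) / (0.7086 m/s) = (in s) 1.895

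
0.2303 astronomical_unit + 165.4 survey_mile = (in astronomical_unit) 0.2303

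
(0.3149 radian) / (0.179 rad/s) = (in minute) 0.02932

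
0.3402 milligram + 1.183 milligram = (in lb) 3.358e-06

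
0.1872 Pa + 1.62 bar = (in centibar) 162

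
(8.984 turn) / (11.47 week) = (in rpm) 7.77e-05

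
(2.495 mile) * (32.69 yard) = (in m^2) 1.2e+05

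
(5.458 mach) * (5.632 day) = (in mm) 9.043e+11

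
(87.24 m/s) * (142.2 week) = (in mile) 4.662e+06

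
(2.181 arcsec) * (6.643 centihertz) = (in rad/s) 7.024e-07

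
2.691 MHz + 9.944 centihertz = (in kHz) 2691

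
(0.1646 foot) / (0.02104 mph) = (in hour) 0.001482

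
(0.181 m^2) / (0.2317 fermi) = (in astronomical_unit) 5222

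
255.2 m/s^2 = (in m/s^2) 255.2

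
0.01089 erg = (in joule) 1.089e-09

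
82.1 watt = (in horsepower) 0.1101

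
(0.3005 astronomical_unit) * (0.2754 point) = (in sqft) 4.701e+07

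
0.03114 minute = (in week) 3.089e-06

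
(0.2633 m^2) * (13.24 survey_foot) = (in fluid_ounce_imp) 3.74e+04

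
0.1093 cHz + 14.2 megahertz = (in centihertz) 1.42e+09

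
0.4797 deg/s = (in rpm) 0.07995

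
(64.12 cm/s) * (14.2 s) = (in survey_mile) 0.005658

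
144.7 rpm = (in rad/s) 15.15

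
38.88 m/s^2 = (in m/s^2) 38.88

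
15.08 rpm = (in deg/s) 90.48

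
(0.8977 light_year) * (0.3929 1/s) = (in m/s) 3.337e+15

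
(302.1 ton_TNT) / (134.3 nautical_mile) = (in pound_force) 1.142e+06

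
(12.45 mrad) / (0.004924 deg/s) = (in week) 0.0002395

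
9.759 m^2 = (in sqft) 105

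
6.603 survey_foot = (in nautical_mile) 0.001087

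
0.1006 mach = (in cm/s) 3425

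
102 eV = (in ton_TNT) 3.906e-27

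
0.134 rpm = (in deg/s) 0.804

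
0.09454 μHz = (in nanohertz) 94.54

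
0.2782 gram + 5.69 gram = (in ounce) 0.2105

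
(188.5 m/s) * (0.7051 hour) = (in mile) 297.3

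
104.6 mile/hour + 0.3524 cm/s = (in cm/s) 4676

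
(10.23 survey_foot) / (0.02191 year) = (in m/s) 4.513e-06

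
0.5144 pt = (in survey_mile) 1.128e-07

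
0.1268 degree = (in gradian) 0.1409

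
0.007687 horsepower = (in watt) 5.732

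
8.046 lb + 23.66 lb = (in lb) 31.71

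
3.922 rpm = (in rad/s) 0.4107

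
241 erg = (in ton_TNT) 5.76e-15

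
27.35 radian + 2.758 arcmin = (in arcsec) 5.642e+06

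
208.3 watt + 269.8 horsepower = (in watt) 2.014e+05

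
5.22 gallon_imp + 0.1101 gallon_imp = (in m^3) 0.02423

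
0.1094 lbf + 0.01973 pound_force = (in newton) 0.5744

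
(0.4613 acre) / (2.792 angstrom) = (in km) 6.686e+09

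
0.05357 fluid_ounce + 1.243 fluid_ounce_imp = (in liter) 0.0369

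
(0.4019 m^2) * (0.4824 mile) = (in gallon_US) 8.243e+04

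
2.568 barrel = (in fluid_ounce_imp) 1.437e+04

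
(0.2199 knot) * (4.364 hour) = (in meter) 1777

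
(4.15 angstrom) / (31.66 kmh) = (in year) 1.496e-18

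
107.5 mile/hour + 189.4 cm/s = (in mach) 0.1467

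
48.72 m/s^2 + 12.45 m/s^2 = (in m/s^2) 61.17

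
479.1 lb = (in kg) 217.3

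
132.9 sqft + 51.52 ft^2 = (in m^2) 17.13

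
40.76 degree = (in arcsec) 1.467e+05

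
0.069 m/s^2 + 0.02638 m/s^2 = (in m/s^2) 0.09538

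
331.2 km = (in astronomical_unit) 2.214e-06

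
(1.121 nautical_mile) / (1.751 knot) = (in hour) 0.6402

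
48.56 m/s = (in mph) 108.6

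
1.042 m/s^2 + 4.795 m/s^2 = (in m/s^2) 5.837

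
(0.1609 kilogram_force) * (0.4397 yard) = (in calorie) 0.1516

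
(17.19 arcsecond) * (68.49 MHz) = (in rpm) 5.451e+04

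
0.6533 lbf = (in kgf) 0.2963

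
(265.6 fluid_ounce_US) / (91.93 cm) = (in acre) 2.111e-06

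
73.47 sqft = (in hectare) 0.0006826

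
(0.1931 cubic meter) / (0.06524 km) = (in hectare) 2.96e-07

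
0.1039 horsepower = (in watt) 77.48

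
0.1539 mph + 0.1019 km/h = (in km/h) 0.3496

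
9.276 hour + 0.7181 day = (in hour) 26.51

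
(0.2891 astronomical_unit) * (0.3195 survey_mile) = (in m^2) 2.224e+13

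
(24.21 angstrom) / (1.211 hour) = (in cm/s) 5.553e-11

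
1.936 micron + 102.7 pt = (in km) 3.623e-05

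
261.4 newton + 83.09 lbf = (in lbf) 141.9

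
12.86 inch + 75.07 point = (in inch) 13.9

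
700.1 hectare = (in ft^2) 7.536e+07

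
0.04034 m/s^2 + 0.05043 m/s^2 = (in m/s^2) 0.09077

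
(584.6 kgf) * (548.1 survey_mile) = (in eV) 3.156e+28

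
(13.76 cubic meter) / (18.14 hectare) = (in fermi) 7.585e+10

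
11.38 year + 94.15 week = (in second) 4.158e+08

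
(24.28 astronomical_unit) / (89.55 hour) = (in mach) 3.309e+04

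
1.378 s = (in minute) 0.02297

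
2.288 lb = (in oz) 36.61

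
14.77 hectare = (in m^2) 1.477e+05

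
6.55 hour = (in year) 0.0007477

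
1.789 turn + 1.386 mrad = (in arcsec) 2.319e+06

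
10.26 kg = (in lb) 22.62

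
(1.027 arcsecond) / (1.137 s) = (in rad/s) 4.379e-06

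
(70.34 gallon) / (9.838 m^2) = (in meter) 0.02707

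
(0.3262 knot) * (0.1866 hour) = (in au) 7.535e-10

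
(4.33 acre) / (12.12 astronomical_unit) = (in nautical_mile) 5.218e-12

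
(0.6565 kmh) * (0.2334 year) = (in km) 1342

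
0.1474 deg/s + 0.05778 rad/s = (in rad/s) 0.06035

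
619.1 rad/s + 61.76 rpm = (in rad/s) 625.6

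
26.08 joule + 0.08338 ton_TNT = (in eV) 2.177e+27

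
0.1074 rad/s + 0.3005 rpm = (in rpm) 1.326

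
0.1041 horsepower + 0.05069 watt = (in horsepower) 0.1042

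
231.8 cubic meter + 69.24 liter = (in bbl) 1458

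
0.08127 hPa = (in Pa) 8.127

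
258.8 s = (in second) 258.8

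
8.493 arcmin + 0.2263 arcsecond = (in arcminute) 8.497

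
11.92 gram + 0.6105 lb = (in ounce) 10.19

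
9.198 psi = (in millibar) 634.2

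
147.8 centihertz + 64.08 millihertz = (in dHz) 15.42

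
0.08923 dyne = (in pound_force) 2.006e-07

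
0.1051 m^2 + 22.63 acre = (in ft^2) 9.858e+05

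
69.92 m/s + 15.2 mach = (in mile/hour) 1.173e+04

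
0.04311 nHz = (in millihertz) 4.311e-08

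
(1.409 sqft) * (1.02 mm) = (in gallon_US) 0.03527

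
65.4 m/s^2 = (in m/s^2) 65.4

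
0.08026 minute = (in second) 4.816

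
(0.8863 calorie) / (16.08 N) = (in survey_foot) 0.7566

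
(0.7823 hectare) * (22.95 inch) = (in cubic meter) 4560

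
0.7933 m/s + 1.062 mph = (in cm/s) 126.8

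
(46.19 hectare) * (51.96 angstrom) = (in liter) 2.4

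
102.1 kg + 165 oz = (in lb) 235.4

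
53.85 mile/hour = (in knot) 46.79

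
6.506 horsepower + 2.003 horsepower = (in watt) 6345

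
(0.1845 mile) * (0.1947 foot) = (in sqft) 189.7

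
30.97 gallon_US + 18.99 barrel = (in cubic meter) 3.136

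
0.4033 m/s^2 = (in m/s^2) 0.4033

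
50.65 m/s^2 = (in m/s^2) 50.65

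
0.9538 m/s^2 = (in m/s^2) 0.9538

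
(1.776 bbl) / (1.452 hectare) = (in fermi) 1.945e+10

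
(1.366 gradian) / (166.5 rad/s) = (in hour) 3.58e-08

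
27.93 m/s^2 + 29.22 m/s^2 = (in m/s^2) 57.15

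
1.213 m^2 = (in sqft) 13.06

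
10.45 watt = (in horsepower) 0.01401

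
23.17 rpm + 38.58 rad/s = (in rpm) 391.6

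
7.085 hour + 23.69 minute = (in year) 0.0008539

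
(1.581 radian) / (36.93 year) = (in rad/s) 1.358e-09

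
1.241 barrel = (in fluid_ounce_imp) 6944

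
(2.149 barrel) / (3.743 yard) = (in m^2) 0.09983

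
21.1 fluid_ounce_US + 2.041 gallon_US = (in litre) 8.35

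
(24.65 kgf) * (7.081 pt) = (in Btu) 0.0005723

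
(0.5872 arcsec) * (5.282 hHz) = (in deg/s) 0.08616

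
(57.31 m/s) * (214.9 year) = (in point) 1.101e+15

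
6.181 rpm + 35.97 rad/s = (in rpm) 349.7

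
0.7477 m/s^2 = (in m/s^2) 0.7477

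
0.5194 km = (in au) 3.472e-09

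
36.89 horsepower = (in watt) 2.751e+04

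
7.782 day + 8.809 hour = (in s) 7.041e+05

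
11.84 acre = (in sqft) 5.158e+05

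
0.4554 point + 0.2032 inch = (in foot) 0.01746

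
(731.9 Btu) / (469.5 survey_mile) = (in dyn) 1.022e+05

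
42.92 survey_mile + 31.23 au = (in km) 4.672e+09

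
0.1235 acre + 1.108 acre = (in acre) 1.232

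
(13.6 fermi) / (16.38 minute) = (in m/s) 1.384e-17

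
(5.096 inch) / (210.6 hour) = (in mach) 5.014e-10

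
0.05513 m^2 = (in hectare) 5.513e-06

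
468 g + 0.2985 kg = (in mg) 7.665e+05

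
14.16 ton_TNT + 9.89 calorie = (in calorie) 1.416e+10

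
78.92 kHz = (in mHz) 7.892e+07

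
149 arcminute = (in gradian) 2.759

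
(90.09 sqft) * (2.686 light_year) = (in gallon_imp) 4.678e+19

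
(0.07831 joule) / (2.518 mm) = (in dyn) 3.11e+06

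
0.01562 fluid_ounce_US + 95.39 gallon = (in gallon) 95.39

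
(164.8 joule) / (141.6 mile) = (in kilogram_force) 7.374e-05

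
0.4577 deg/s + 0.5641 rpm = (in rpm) 0.6404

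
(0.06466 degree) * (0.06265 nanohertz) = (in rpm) 6.752e-13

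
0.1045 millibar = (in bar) 0.0001045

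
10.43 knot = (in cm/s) 536.6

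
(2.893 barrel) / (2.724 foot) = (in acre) 0.0001369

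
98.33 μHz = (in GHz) 9.833e-14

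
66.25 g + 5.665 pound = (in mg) 2.636e+06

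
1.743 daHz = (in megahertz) 1.743e-05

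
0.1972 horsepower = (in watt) 147.1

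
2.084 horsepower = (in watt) 1554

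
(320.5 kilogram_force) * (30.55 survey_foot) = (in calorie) 6995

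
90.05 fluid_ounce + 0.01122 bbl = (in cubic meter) 0.004447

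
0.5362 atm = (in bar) 0.5433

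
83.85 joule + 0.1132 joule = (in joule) 83.96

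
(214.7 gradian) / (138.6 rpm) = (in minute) 0.003873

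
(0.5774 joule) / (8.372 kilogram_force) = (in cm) 0.7033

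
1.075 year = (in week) 56.05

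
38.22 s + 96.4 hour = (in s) 3.471e+05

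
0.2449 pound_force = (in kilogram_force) 0.1111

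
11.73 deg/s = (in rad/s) 0.2047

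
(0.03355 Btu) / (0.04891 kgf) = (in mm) 7.38e+04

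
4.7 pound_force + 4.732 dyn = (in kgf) 2.132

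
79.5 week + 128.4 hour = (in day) 561.9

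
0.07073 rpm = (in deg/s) 0.4244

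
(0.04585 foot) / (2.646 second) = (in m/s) 0.005282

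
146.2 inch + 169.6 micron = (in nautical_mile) 0.002005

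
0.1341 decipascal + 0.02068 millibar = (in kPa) 0.002081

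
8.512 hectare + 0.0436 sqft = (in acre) 21.03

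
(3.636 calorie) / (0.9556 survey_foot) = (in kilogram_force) 5.326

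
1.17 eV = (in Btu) 1.777e-22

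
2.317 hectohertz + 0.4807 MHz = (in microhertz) 4.809e+11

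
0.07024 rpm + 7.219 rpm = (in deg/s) 43.74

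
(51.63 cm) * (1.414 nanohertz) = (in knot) 1.419e-09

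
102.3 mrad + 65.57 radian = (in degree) 3763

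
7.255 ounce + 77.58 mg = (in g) 205.8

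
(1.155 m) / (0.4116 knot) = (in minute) 0.09091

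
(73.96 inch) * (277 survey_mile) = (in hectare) 83.75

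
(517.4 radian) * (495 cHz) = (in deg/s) 1.467e+05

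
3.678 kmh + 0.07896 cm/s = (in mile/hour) 2.287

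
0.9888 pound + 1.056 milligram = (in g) 448.5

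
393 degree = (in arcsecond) 1.415e+06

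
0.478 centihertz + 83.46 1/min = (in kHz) 0.001396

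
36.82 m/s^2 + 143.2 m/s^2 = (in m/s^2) 180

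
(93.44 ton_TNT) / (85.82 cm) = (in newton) 4.555e+11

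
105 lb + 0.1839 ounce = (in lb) 105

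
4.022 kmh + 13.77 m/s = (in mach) 0.04372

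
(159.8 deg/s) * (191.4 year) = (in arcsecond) 3.472e+15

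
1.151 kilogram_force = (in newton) 11.29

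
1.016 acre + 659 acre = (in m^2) 2.671e+06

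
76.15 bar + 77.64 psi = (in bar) 81.5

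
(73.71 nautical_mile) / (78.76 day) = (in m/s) 0.02006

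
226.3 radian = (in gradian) 1.441e+04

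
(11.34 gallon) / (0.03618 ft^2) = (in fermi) 1.277e+16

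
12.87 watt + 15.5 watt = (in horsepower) 0.03804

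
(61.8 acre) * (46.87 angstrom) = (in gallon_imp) 0.2578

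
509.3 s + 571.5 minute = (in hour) 9.666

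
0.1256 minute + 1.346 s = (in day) 0.0001028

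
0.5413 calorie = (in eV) 1.414e+19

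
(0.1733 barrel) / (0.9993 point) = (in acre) 0.01931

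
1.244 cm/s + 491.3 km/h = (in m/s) 136.5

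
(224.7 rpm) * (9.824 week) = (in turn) 2.225e+07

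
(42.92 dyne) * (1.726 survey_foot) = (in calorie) 5.397e-05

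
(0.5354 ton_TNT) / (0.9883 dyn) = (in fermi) 2.267e+29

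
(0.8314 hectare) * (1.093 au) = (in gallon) 3.591e+17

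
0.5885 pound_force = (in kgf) 0.2669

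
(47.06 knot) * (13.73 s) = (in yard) 363.5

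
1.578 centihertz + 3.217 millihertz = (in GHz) 1.9e-11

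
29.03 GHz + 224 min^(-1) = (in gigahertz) 29.03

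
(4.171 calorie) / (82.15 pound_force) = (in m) 0.04776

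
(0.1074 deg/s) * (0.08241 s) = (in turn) 2.459e-05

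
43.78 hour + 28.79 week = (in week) 29.05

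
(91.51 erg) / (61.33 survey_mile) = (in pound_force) 2.084e-11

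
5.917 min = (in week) 0.000587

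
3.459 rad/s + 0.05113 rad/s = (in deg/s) 201.1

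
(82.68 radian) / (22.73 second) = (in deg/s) 208.4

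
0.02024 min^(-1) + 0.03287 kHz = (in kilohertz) 0.03287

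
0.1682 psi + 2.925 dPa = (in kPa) 1.16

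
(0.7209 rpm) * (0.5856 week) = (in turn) 4255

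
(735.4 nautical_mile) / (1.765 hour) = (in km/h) 771.6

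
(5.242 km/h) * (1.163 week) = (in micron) 1.024e+12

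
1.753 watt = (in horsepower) 0.002351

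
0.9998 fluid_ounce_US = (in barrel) 0.000186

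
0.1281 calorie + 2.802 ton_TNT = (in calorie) 2.802e+09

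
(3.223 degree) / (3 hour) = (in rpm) 4.974e-05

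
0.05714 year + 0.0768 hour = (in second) 1.802e+06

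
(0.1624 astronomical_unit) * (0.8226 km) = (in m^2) 1.998e+13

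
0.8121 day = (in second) 7.017e+04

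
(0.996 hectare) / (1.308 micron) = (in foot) 2.498e+10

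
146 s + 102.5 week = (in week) 102.5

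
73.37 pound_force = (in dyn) 3.264e+07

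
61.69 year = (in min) 3.242e+07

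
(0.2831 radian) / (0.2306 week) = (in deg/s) 0.0001163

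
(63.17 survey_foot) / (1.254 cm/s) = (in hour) 0.4265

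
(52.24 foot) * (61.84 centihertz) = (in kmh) 35.45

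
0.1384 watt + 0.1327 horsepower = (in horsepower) 0.1329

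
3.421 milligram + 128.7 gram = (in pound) 0.2837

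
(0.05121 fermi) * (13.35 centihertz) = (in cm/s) 6.837e-16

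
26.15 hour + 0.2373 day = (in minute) 1911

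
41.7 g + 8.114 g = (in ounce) 1.757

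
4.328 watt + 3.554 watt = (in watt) 7.882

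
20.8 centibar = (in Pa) 2.08e+04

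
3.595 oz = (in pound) 0.2247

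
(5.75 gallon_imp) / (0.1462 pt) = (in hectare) 0.05068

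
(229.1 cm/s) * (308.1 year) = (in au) 0.1488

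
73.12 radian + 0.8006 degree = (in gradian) 4656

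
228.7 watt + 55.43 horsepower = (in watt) 4.156e+04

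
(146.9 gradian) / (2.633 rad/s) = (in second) 0.8764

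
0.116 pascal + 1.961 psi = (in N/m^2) 1.352e+04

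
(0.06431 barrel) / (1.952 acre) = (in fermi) 1.294e+09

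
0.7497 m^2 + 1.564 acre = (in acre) 1.564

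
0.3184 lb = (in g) 144.4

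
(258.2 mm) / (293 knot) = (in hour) 4.758e-07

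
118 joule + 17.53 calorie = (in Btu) 0.1814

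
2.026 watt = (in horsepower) 0.002717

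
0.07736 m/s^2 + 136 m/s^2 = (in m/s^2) 136.1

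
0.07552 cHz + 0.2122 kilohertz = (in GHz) 2.122e-07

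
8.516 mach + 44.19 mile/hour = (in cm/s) 2.919e+05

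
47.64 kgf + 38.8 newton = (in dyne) 5.06e+07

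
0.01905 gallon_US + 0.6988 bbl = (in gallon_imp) 24.45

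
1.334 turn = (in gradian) 533.6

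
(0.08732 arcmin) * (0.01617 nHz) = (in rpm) 3.922e-15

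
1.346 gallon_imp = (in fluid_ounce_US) 206.9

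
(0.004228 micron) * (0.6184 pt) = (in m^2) 9.224e-13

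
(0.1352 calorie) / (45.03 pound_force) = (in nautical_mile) 1.525e-06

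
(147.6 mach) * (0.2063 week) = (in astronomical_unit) 0.04192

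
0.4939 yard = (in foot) 1.482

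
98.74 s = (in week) 0.0001633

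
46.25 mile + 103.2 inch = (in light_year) 7.868e-12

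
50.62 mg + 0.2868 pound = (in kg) 0.1301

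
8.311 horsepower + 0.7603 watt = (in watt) 6198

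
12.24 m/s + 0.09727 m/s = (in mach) 0.03623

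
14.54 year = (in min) 7.642e+06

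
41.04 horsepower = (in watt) 3.06e+04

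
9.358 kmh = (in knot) 5.053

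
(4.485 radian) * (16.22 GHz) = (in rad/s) 7.275e+10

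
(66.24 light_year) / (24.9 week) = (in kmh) 1.498e+11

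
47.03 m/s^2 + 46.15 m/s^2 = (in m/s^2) 93.18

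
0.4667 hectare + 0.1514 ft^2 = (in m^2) 4667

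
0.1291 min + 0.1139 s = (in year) 2.492e-07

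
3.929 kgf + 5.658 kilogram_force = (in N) 94.02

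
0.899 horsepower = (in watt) 670.4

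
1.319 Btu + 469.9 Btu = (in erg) 4.972e+12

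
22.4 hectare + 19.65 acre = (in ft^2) 3.267e+06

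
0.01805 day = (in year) 4.945e-05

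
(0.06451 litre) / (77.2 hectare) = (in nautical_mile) 4.512e-14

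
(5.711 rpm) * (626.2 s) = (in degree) 2.146e+04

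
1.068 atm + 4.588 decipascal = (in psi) 15.7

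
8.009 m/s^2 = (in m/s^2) 8.009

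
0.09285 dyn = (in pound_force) 2.087e-07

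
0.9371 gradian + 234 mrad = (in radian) 0.2487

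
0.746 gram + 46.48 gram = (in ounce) 1.666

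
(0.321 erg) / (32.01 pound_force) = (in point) 6.39e-07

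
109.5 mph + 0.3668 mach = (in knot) 337.9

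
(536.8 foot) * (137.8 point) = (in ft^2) 85.61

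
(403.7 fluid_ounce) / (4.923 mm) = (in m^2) 2.425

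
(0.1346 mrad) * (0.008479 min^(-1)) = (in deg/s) 1.09e-06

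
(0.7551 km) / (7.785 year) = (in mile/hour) 6.88e-06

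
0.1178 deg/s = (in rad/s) 0.002056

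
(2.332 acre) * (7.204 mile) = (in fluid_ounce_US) 3.7e+12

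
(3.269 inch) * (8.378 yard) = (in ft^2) 6.847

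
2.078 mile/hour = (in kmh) 3.344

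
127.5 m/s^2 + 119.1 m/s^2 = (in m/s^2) 246.6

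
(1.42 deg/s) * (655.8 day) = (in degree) 8.046e+07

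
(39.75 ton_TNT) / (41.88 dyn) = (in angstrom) 3.971e+24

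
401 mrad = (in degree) 22.98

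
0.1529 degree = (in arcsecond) 550.4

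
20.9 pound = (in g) 9480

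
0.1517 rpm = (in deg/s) 0.9102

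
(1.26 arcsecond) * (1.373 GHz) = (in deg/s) 4.805e+05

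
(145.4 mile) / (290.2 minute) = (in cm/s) 1344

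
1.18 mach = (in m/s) 401.8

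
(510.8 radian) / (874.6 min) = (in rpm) 0.09295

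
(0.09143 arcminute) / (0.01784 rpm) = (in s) 0.01424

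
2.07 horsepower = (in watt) 1544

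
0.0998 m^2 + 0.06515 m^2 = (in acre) 4.076e-05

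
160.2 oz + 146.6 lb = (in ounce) 2506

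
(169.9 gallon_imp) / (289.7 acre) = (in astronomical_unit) 4.404e-18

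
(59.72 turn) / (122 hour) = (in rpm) 0.008158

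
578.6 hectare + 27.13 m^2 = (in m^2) 5.786e+06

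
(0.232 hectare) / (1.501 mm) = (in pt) 4.381e+09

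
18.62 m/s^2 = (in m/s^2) 18.62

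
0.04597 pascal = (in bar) 4.597e-07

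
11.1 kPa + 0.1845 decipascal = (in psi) 1.61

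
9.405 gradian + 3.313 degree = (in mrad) 205.6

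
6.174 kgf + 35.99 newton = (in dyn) 9.654e+06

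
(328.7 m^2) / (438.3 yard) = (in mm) 820.1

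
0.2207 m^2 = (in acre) 5.454e-05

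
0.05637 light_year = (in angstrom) 5.333e+24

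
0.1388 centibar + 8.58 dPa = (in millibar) 1.397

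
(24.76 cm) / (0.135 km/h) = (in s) 6.603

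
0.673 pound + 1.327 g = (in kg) 0.3066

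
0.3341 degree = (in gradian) 0.3712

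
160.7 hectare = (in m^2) 1.607e+06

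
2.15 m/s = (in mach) 0.006314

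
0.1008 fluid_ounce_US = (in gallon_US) 0.0007875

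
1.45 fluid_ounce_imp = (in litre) 0.0412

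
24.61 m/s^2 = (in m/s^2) 24.61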